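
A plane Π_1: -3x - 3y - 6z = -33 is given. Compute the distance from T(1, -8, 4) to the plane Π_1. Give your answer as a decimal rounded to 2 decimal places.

4.08

n·T − d = (-3)·(1) + (-3)·(-8) + (-6)·(4) − (-33) = 30; |n| = √54.
Distance = |30| / √54 = 30/√54 ≈ 4.08.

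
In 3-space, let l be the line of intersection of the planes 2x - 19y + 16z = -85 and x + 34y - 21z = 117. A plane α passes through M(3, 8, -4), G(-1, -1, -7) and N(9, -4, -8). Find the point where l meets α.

(4, -1, -7)

Direction of l: (2, -19, 16) × (1, 34, -21) = (-145, 58, 87).
A point on l: solving the two plane equations with x = 24 gives (24, -9, -19).
MG = (-4, -9, -3), MN = (6, -12, -4); a normal to α is MG × MN = (0, -34, 102).
Using M: α has equation -34y + 102z = -680.
Substitute r = (24, -9, -19) + t(-145, 58, 87) into the plane: -1632 + 6902t = -680, so t = 4/29.
Intersection: (24, -9, -19) + (4/29)·(-145, 58, 87) = (4, -1, -7).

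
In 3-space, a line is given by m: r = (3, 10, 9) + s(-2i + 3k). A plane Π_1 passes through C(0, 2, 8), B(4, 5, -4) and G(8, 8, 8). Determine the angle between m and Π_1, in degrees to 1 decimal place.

CB = (4, 3, -12), CG = (8, 6, 0); a normal to Π_1 is CB × CG = (72, -96, 0).
Using C: Π_1 has equation 72x - 96y = -192.
sin θ = |n·v| / (|n||v|) = |-144| / (√14400 · √13) = 0.33282.
θ ≈ 19.4°.

19.4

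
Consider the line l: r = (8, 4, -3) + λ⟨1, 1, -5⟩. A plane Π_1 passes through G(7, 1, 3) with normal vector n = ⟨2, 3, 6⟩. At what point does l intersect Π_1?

(7, 3, 2)

Π_1: n·r = n·G gives 2x + 3y + 6z = 35.
Substitute r = (8, 4, -3) + t(1, 1, -5) into the plane: 10 + (-25)t = 35, so t = -1.
Intersection: (8, 4, -3) + (-1)·(1, 1, -5) = (7, 3, 2).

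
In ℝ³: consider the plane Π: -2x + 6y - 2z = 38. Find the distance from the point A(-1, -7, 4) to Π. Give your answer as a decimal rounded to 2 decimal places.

n·A − d = (-2)·(-1) + (6)·(-7) + (-2)·(4) − 38 = -86; |n| = √44.
Distance = |-86| / √44 = 86/√44 ≈ 12.96.

12.96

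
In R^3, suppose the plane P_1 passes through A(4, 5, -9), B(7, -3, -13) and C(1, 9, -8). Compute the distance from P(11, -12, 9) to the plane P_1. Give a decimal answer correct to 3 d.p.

18.412

AB = (3, -8, -4), AC = (-3, 4, 1); a normal to P_1 is AB × AC = (8, 9, -12).
Using A: P_1 has equation 8x + 9y - 12z = 185.
n·P − d = (8)·(11) + (9)·(-12) + (-12)·(9) − 185 = -313; |n| = √289.
Distance = |-313| / √289 = 313/√289 ≈ 18.412.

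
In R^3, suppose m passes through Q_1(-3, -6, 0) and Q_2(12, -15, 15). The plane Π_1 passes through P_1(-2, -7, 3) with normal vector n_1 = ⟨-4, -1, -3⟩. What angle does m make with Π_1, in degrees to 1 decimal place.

54.8

A direction vector for m is Q_2 − Q_1 = (15, -9, 15).
Π_1: n_1·r = n_1·P_1 gives -4x - y - 3z = 6.
sin θ = |n·v| / (|n||v|) = |-96| / (√26 · √531) = 0.81703.
θ ≈ 54.8°.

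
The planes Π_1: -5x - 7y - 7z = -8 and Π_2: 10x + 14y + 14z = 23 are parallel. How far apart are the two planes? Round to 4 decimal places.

Rescale Π_2 by 1/(-2): -5x - 7y - 7z = -23/2. Then distance = |-8 − (-23/2)| / √123 ≈ 0.3156.

0.3156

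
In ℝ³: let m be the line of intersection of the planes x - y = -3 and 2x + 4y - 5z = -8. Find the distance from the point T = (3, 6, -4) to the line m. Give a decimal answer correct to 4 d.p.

8.8449

Direction of m: (1, -1, 0) × (2, 4, -5) = (5, 5, 6).
A point on m: solving the two plane equations with x = -5 gives (-5, -2, -2).
Taking (-5, -2, -2) on m with direction v = (5, 5, 6): w = T − (-5, -2, -2) = (8, 8, -2), and w × v = (58, -58, 0).
Distance = |w × v| / |v| = √6728 / √86 ≈ 8.8449.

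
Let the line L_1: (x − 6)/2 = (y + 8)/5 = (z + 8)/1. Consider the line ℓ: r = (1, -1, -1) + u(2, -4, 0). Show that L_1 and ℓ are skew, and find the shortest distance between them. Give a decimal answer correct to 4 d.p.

L_1 has direction (2, 5, 1) through (6, -8, -8).
Common perpendicular direction n = (2, 5, 1) × (2, -4, 0) = (4, 2, -18).
With w = (1, -1, -1) − (6, -8, -8) = (-5, 7, 7), w · n = -132.
Since n ≠ 0 the lines are not parallel, and w · n = -132 ≠ 0 so they do not intersect; hence they are skew.
Distance = |w · n| / |n| = |-132| / √344 ≈ 7.1170.

7.1170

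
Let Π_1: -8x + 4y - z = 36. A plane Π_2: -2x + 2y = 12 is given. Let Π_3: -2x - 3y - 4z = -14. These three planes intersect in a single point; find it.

Solving the 3×3 linear system -8x + 4y - z = 36, -2x + 2y = 12, -2x - 3y - 4z = -14 (e.g. by elimination or Cramer's rule, determinant = 22) gives (-4, 2, 4).

(-4, 2, 4)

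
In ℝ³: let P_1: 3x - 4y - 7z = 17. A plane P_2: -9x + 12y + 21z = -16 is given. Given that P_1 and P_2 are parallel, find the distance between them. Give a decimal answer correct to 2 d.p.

Rescale P_2 by 1/(-3): 3x - 4y - 7z = 16/3. Then distance = |17 − (16/3)| / √74 ≈ 1.36.

1.36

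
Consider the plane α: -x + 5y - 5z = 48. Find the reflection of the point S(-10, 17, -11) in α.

λ = (n·S − d)/|n|² = (150 − 48)/51 = 2.
Reflection = S − 2λn = (-10, 17, -11) − 4·(-1, 5, -5) = (-6, -3, 9).

(-6, -3, 9)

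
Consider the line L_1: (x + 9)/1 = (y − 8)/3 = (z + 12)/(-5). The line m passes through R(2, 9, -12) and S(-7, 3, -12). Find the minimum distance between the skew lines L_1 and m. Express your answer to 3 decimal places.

4.912

L_1 has direction (1, 3, -5) through (-9, 8, -12).
A direction vector for m is S − R = (-9, -6, 0).
Common perpendicular direction n = (1, 3, -5) × (-9, -6, 0) = (-30, 45, 21).
With w = (2, 9, -12) − (-9, 8, -12) = (11, 1, 0), w · n = -285.
Distance = |w · n| / |n| = |-285| / √3366 ≈ 4.912.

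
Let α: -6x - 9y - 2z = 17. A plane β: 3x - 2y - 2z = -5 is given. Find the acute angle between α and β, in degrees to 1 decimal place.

84.9

cos θ = |n₁·n₂| / (|n₁||n₂|) = |4| / (√121 · √17).
θ = arccos(0.08819) ≈ 84.9°.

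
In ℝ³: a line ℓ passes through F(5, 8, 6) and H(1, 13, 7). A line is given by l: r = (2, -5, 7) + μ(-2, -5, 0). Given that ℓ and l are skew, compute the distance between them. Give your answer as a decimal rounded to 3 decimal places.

A direction vector for ℓ is H − F = (-4, 5, 1).
Common perpendicular direction n = (-4, 5, 1) × (-2, -5, 0) = (5, -2, 30).
With w = (2, -5, 7) − (5, 8, 6) = (-3, -13, 1), w · n = 41.
Distance = |w · n| / |n| = |41| / √929 ≈ 1.345.

1.345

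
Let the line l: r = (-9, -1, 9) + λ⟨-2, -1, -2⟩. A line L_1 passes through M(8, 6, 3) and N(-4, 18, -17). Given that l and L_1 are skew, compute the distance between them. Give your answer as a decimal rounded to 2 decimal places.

A direction vector for L_1 is N − M = (-12, 12, -20).
Common perpendicular direction n = (-2, -1, -2) × (-12, 12, -20) = (44, -16, -36).
With w = (8, 6, 3) − (-9, -1, 9) = (17, 7, -6), w · n = 852.
Distance = |w · n| / |n| = |852| / √3488 ≈ 14.43.

14.43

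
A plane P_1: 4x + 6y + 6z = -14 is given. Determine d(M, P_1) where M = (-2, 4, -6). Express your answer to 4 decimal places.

n·M − d = (4)·(-2) + (6)·(4) + (6)·(-6) − (-14) = -6; |n| = √88.
Distance = |-6| / √88 = 6/√88 ≈ 0.6396.

0.6396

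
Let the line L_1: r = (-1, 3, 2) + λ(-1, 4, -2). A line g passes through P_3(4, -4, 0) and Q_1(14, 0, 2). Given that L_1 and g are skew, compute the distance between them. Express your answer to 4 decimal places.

5.8613

A direction vector for g is Q_1 − P_3 = (10, 4, 2).
Common perpendicular direction n = (-1, 4, -2) × (10, 4, 2) = (16, -18, -44).
With w = (4, -4, 0) − (-1, 3, 2) = (5, -7, -2), w · n = 294.
Distance = |w · n| / |n| = |294| / √2516 ≈ 5.8613.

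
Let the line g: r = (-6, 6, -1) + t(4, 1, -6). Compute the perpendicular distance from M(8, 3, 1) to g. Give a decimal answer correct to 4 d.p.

13.3148

Taking (-6, 6, -1) on g with direction v = (4, 1, -6): w = M − (-6, 6, -1) = (14, -3, 2), and w × v = (16, 92, 26).
Distance = |w × v| / |v| = √9396 / √53 ≈ 13.3148.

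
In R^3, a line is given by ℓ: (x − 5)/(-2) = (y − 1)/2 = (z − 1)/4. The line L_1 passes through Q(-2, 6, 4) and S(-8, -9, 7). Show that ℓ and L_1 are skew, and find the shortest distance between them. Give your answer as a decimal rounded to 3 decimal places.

ℓ has direction (-2, 2, 4) through (5, 1, 1).
A direction vector for L_1 is S − Q = (-6, -15, 3).
Common perpendicular direction n = (-2, 2, 4) × (-6, -15, 3) = (66, -18, 42).
With w = (-2, 6, 4) − (5, 1, 1) = (-7, 5, 3), w · n = -426.
Since n ≠ 0 the lines are not parallel, and w · n = -426 ≠ 0 so they do not intersect; hence they are skew.
Distance = |w · n| / |n| = |-426| / √6444 ≈ 5.307.

5.307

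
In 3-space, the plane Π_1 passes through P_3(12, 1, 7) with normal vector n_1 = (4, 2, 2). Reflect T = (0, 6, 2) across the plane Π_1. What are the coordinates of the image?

(16, 14, 10)

Π_1: n_1·r = n_1·P_3 gives 4x + 2y + 2z = 64.
λ = (n·T − d)/|n|² = (16 − 64)/24 = -2.
Reflection = T − 2λn = (0, 6, 2) − (-4)·(4, 2, 2) = (16, 14, 10).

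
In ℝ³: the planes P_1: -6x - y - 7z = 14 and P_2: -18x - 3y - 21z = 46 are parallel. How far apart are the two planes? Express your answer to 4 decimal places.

Rescale P_2 by 1/3: -6x - y - 7z = 46/3. Then distance = |14 − (46/3)| / √86 ≈ 0.1438.

0.1438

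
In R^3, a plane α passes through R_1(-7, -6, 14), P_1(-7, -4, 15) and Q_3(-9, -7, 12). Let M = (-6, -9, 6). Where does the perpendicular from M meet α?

R_1P_1 = (0, 2, 1), R_1Q_3 = (-2, -1, -2); a normal to α is R_1P_1 × R_1Q_3 = (-3, -2, 4).
Using R_1: α has equation -3x - 2y + 4z = 89.
Foot = M − λn with λ = (n·M − d)/|n|² = (60 − 89)/29 = -1.
Foot = (-6, -9, 6) − (-1)·(-3, -2, 4) = (-9, -11, 10).

(-9, -11, 10)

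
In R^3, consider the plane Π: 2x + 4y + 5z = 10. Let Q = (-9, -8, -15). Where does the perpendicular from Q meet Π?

(-3, 4, 0)

Foot = Q − λn with λ = (n·Q − d)/|n|² = (-125 − 10)/45 = -3.
Foot = (-9, -8, -15) − (-3)·(2, 4, 5) = (-3, 4, 0).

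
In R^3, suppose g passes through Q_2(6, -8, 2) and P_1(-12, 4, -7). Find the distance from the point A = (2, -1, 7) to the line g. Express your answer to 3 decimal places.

8.219

A direction vector for g is P_1 − Q_2 = (-18, 12, -9).
Taking (6, -8, 2) on g with direction v = (-18, 12, -9): w = A − (6, -8, 2) = (-4, 7, 5), and w × v = (-123, -126, 78).
Distance = |w × v| / |v| = √37089 / √549 ≈ 8.219.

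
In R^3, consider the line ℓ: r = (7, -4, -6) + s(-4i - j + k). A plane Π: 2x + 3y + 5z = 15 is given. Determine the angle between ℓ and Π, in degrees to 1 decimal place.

13.3

sin θ = |n·v| / (|n||v|) = |-6| / (√38 · √18) = 0.22942.
θ ≈ 13.3°.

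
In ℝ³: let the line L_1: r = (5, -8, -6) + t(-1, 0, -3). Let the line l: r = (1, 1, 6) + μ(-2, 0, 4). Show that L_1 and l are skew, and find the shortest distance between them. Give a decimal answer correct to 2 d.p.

Common perpendicular direction n = (-1, 0, -3) × (-2, 0, 4) = (0, 10, 0).
With w = (1, 1, 6) − (5, -8, -6) = (-4, 9, 12), w · n = 90.
Since n ≠ 0 the lines are not parallel, and w · n = 90 ≠ 0 so they do not intersect; hence they are skew.
Distance = |w · n| / |n| = |90| / √100 ≈ 9.00.

9.00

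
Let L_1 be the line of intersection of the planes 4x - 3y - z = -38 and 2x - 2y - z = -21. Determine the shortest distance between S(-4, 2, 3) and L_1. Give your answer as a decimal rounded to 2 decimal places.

Direction of L_1: (4, -3, -1) × (2, -2, -1) = (1, 2, -2).
A point on L_1: solving the two plane equations with x = -7 gives (-7, 3, 1).
Taking (-7, 3, 1) on L_1 with direction v = (1, 2, -2): w = S − (-7, 3, 1) = (3, -1, 2), and w × v = (-2, 8, 7).
Distance = |w × v| / |v| = √117 / √9 ≈ 3.61.

3.61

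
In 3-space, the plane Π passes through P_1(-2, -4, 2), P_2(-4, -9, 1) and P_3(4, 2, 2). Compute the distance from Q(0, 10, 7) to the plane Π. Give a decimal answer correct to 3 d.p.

0.905

P_1P_2 = (-2, -5, -1), P_1P_3 = (6, 6, 0); a normal to Π is P_1P_2 × P_1P_3 = (6, -6, 18).
Using P_1: Π has equation 6x - 6y + 18z = 48.
n·Q − d = (6)·(0) + (-6)·(10) + (18)·(7) − 48 = 18; |n| = √396.
Distance = |18| / √396 = 18/√396 ≈ 0.905.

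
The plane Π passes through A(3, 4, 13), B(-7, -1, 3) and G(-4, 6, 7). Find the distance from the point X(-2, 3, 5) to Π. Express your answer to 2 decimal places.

2.40

AB = (-10, -5, -10), AG = (-7, 2, -6); a normal to Π is AB × AG = (50, 10, -55).
Using A: Π has equation 50x + 10y - 55z = -525.
n·X − d = (50)·(-2) + (10)·(3) + (-55)·(5) − (-525) = 180; |n| = √5625.
Distance = |180| / √5625 = 180/√5625 ≈ 2.40.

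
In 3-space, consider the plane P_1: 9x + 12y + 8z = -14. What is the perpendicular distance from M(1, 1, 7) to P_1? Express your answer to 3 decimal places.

5.353

n·M − d = (9)·(1) + (12)·(1) + (8)·(7) − (-14) = 91; |n| = √289.
Distance = |91| / √289 = 91/√289 ≈ 5.353.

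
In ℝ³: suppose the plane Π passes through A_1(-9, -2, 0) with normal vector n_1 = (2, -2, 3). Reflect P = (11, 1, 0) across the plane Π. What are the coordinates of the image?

Π: n_1·r = n_1·A_1 gives 2x - 2y + 3z = -14.
λ = (n·P − d)/|n|² = (20 − (-14))/17 = 2.
Reflection = P − 2λn = (11, 1, 0) − 4·(2, -2, 3) = (3, 9, -12).

(3, 9, -12)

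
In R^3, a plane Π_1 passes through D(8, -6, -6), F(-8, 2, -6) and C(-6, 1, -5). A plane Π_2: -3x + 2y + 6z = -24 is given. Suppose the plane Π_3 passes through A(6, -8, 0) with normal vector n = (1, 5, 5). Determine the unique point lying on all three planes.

(-4, 0, -6)

DF = (-16, 8, 0), DC = (-14, 7, 1); a normal to Π_1 is DF × DC = (8, 16, 0).
Using D: Π_1 has equation 8x + 16y = -32.
Π_3: n·r = n·A gives x + 5y + 5z = -34.
Solving the 3×3 linear system 8x + 16y = -32, -3x + 2y + 6z = -24, x + 5y + 5z = -34 (e.g. by elimination or Cramer's rule, determinant = 176) gives (-4, 0, -6).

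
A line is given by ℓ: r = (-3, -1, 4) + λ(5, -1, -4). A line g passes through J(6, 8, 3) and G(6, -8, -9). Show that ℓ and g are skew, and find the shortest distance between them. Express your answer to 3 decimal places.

1.349

A direction vector for g is G − J = (0, -16, -12).
Common perpendicular direction n = (5, -1, -4) × (0, -16, -12) = (-52, 60, -80).
With w = (6, 8, 3) − (-3, -1, 4) = (9, 9, -1), w · n = 152.
Since n ≠ 0 the lines are not parallel, and w · n = 152 ≠ 0 so they do not intersect; hence they are skew.
Distance = |w · n| / |n| = |152| / √12704 ≈ 1.349.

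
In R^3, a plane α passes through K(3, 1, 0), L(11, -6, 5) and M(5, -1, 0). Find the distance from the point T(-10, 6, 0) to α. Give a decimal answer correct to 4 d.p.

KL = (8, -7, 5), KM = (2, -2, 0); a normal to α is KL × KM = (10, 10, -2).
Using K: α has equation 10x + 10y - 2z = 40.
n·T − d = (10)·(-10) + (10)·(6) + (-2)·(0) − 40 = -80; |n| = √204.
Distance = |-80| / √204 = 80/√204 ≈ 5.6011.

5.6011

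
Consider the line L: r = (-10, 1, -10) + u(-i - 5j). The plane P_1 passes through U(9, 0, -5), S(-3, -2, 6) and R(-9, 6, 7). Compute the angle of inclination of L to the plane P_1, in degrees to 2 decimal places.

US = (-12, -2, 11), UR = (-18, 6, 12); a normal to P_1 is US × UR = (-90, -54, -108).
Using U: P_1 has equation -90x - 54y - 108z = -270.
sin θ = |n·v| / (|n||v|) = |360| / (√22680 · √26) = 0.46881.
θ ≈ 27.96°.

27.96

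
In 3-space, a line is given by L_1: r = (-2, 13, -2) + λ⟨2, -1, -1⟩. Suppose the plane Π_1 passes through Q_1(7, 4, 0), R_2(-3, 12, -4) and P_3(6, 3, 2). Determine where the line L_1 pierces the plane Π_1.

Q_1R_2 = (-10, 8, -4), Q_1P_3 = (-1, -1, 2); a normal to Π_1 is Q_1R_2 × Q_1P_3 = (12, 24, 18).
Using Q_1: Π_1 has equation 12x + 24y + 18z = 180.
Substitute r = (-2, 13, -2) + t(2, -1, -1) into the plane: 252 + (-18)t = 180, so t = 4.
Intersection: (-2, 13, -2) + 4·(2, -1, -1) = (6, 9, -6).

(6, 9, -6)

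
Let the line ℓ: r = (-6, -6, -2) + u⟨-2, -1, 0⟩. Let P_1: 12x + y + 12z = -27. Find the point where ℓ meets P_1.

(0, -3, -2)

Substitute r = (-6, -6, -2) + t(-2, -1, 0) into the plane: -102 + (-25)t = -27, so t = -3.
Intersection: (-6, -6, -2) + (-3)·(-2, -1, 0) = (0, -3, -2).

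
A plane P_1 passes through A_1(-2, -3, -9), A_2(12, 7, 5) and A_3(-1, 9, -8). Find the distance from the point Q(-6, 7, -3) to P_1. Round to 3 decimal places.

A_1A_2 = (14, 10, 14), A_1A_3 = (1, 12, 1); a normal to P_1 is A_1A_2 × A_1A_3 = (-158, 0, 158).
Using A_1: P_1 has equation -158x + 158z = -1106.
n·Q − d = (-158)·(-6) + (0)·(7) + (158)·(-3) − (-1106) = 1580; |n| = √49928.
Distance = |1580| / √49928 = 1580/√49928 ≈ 7.071.

7.071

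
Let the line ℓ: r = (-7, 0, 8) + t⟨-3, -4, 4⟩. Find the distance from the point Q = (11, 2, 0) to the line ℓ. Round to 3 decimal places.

Taking (-7, 0, 8) on ℓ with direction v = (-3, -4, 4): w = Q − (-7, 0, 8) = (18, 2, -8), and w × v = (-24, -48, -66).
Distance = |w × v| / |v| = √7236 / √41 ≈ 13.285.

13.285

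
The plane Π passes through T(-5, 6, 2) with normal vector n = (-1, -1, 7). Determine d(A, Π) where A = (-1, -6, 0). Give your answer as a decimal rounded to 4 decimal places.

Π: n·r = n·T gives -x - y + 7z = 13.
n·A − d = (-1)·(-1) + (-1)·(-6) + (7)·(0) − 13 = -6; |n| = √51.
Distance = |-6| / √51 = 6/√51 ≈ 0.8402.

0.8402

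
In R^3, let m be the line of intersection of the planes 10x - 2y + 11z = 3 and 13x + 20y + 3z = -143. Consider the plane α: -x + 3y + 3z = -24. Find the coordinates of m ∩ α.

(0, -7, -1)

Direction of m: (10, -2, 11) × (13, 20, 3) = (-226, 113, 226).
A point on m: solving the two plane equations with x = 4 gives (4, -9, -5).
Substitute r = (4, -9, -5) + t(-226, 113, 226) into the plane: -46 + 1243t = -24, so t = 2/113.
Intersection: (4, -9, -5) + (2/113)·(-226, 113, 226) = (0, -7, -1).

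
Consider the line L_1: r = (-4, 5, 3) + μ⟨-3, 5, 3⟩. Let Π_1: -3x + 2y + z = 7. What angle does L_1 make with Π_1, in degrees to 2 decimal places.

sin θ = |n·v| / (|n||v|) = |22| / (√14 · √43) = 0.89665.
θ ≈ 63.72°.

63.72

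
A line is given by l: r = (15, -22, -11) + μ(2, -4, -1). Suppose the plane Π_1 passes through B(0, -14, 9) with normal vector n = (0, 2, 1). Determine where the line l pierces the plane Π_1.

Π_1: n·r = n·B gives 2y + z = -19.
Substitute r = (15, -22, -11) + t(2, -4, -1) into the plane: -55 + (-9)t = -19, so t = -4.
Intersection: (15, -22, -11) + (-4)·(2, -4, -1) = (7, -6, -7).

(7, -6, -7)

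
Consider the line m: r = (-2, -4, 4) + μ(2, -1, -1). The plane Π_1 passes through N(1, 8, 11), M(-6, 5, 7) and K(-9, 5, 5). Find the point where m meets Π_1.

(-8, -1, 7)

NM = (-7, -3, -4), NK = (-10, -3, -6); a normal to Π_1 is NM × NK = (6, -2, -9).
Using N: Π_1 has equation 6x - 2y - 9z = -109.
Substitute r = (-2, -4, 4) + t(2, -1, -1) into the plane: -40 + 23t = -109, so t = -3.
Intersection: (-2, -4, 4) + (-3)·(2, -1, -1) = (-8, -1, 7).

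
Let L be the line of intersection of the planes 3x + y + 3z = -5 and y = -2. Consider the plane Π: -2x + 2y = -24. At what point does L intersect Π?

Direction of L: (3, 1, 3) × (0, 1, 0) = (-3, 0, 3).
A point on L: solving the two plane equations with x = 6 gives (6, -2, -7).
Substitute r = (6, -2, -7) + t(-3, 0, 3) into the plane: -16 + 6t = -24, so t = -4/3.
Intersection: (6, -2, -7) + (-4/3)·(-3, 0, 3) = (10, -2, -11).

(10, -2, -11)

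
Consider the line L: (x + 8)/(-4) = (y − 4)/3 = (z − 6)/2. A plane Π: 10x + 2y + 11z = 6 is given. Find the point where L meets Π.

L has direction (-4, 3, 2) through (-8, 4, 6).
Substitute r = (-8, 4, 6) + t(-4, 3, 2) into the plane: -6 + (-12)t = 6, so t = -1.
Intersection: (-8, 4, 6) + (-1)·(-4, 3, 2) = (-4, 1, 4).

(-4, 1, 4)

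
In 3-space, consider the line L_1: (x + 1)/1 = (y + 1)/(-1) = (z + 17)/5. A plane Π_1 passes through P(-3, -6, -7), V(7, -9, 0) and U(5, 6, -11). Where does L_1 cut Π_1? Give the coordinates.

L_1 has direction (1, -1, 5) through (-1, -1, -17).
PV = (10, -3, 7), PU = (8, 12, -4); a normal to Π_1 is PV × PU = (-72, 96, 144).
Using P: Π_1 has equation -72x + 96y + 144z = -1368.
Substitute r = (-1, -1, -17) + t(1, -1, 5) into the plane: -2472 + 552t = -1368, so t = 2.
Intersection: (-1, -1, -17) + 2·(1, -1, 5) = (1, -3, -7).

(1, -3, -7)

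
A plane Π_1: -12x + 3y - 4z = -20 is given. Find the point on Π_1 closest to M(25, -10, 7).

(1, -4, -1)

Foot = M − λn with λ = (n·M − d)/|n|² = (-358 − (-20))/169 = -2.
Foot = (25, -10, 7) − (-2)·(-12, 3, -4) = (1, -4, -1).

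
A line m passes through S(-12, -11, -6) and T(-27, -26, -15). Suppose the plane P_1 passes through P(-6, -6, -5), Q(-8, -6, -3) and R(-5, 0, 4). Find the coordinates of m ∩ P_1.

A direction vector for m is T − S = (-15, -15, -9).
PQ = (-2, 0, 2), PR = (1, 6, 9); a normal to P_1 is PQ × PR = (-12, 20, -12).
Using P: P_1 has equation -12x + 20y - 12z = 12.
Substitute r = (-12, -11, -6) + t(-15, -15, -9) into the plane: -4 + (-12)t = 12, so t = -4/3.
Intersection: (-12, -11, -6) + (-4/3)·(-15, -15, -9) = (8, 9, 6).

(8, 9, 6)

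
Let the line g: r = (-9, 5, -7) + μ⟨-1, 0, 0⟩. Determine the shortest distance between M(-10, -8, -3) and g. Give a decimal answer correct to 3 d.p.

13.601

Taking (-9, 5, -7) on g with direction v = (-1, 0, 0): w = M − (-9, 5, -7) = (-1, -13, 4), and w × v = (0, -4, -13).
Distance = |w × v| / |v| = √185 / √1 ≈ 13.601.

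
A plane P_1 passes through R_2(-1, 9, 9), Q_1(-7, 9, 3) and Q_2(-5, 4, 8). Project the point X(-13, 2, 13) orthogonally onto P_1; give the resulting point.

R_2Q_1 = (-6, 0, -6), R_2Q_2 = (-4, -5, -1); a normal to P_1 is R_2Q_1 × R_2Q_2 = (-30, 18, 30).
Using R_2: P_1 has equation -30x + 18y + 30z = 462.
Foot = X − λn with λ = (n·X − d)/|n|² = (816 − 462)/2124 = 1/6.
Foot = (-13, 2, 13) − (1/6)·(-30, 18, 30) = (-8, -1, 8).

(-8, -1, 8)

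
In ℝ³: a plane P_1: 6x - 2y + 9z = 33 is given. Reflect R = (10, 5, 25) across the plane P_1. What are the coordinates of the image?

(-14, 13, -11)

λ = (n·R − d)/|n|² = (275 − 33)/121 = 2.
Reflection = R − 2λn = (10, 5, 25) − 4·(6, -2, 9) = (-14, 13, -11).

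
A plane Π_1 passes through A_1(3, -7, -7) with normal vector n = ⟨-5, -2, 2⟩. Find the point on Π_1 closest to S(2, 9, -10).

Π_1: n·r = n·A_1 gives -5x - 2y + 2z = -15.
Foot = S − λn with λ = (n·S − d)/|n|² = (-48 − (-15))/33 = -1.
Foot = (2, 9, -10) − (-1)·(-5, -2, 2) = (-3, 7, -8).

(-3, 7, -8)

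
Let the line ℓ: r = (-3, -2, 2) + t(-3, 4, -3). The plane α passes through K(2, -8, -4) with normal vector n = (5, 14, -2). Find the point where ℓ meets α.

(0, -6, 5)

α: n·r = n·K gives 5x + 14y - 2z = -94.
Substitute r = (-3, -2, 2) + t(-3, 4, -3) into the plane: -47 + 47t = -94, so t = -1.
Intersection: (-3, -2, 2) + (-1)·(-3, 4, -3) = (0, -6, 5).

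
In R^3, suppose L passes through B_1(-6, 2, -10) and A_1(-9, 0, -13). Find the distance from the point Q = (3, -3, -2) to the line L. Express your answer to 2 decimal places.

A direction vector for L is A_1 − B_1 = (-3, -2, -3).
Taking (-6, 2, -10) on L with direction v = (-3, -2, -3): w = Q − (-6, 2, -10) = (9, -5, 8), and w × v = (31, 3, -33).
Distance = |w × v| / |v| = √2059 / √22 ≈ 9.67.

9.67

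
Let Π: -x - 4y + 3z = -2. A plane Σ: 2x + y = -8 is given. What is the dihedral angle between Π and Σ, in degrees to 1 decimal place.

cos θ = |n₁·n₂| / (|n₁||n₂|) = |-6| / (√26 · √5).
θ = arccos(0.52623) ≈ 58.2°.

58.2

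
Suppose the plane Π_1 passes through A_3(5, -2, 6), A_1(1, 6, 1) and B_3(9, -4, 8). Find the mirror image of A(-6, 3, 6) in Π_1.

A_3A_1 = (-4, 8, -5), A_3B_3 = (4, -2, 2); a normal to Π_1 is A_3A_1 × A_3B_3 = (6, -12, -24).
Using A_3: Π_1 has equation 6x - 12y - 24z = -90.
λ = (n·A − d)/|n|² = (-216 − (-90))/756 = -1/6.
Reflection = A − 2λn = (-6, 3, 6) − (-1/3)·(6, -12, -24) = (-4, -1, -2).

(-4, -1, -2)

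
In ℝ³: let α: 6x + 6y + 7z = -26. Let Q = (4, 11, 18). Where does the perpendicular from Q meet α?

(-8, -1, 4)

Foot = Q − λn with λ = (n·Q − d)/|n|² = (216 − (-26))/121 = 2.
Foot = (4, 11, 18) − 2·(6, 6, 7) = (-8, -1, 4).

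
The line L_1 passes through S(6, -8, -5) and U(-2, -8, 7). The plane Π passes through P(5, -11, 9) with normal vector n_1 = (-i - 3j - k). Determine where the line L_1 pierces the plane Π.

A direction vector for L_1 is U − S = (-8, 0, 12).
Π: n_1·r = n_1·P gives -x - 3y - z = 19.
Substitute r = (6, -8, -5) + t(-8, 0, 12) into the plane: 23 + (-4)t = 19, so t = 1.
Intersection: (6, -8, -5) + 1·(-8, 0, 12) = (-2, -8, 7).

(-2, -8, 7)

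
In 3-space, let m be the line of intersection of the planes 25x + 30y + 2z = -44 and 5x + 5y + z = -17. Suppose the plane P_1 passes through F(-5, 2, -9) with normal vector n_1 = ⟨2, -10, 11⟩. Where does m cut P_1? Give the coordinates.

Direction of m: (25, 30, 2) × (5, 5, 1) = (20, -15, -25).
A point on m: solving the two plane equations with x = -10 gives (-10, 7, -2).
P_1: n_1·r = n_1·F gives 2x - 10y + 11z = -129.
Substitute r = (-10, 7, -2) + t(20, -15, -25) into the plane: -112 + (-85)t = -129, so t = 1/5.
Intersection: (-10, 7, -2) + (1/5)·(20, -15, -25) = (-6, 4, -7).

(-6, 4, -7)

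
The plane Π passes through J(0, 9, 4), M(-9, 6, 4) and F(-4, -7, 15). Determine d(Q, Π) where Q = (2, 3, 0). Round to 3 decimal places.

7.060

JM = (-9, -3, 0), JF = (-4, -16, 11); a normal to Π is JM × JF = (-33, 99, 132).
Using J: Π has equation -33x + 99y + 132z = 1419.
n·Q − d = (-33)·(2) + (99)·(3) + (132)·(0) − 1419 = -1188; |n| = √28314.
Distance = |-1188| / √28314 = 1188/√28314 ≈ 7.060.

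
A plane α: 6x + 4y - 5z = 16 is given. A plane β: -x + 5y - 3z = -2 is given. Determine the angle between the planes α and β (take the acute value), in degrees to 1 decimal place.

cos θ = |n₁·n₂| / (|n₁||n₂|) = |29| / (√77 · √35).
θ = arccos(0.55862) ≈ 56.0°.

56.0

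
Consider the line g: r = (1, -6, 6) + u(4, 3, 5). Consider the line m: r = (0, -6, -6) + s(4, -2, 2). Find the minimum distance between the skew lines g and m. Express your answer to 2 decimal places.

7.92

Common perpendicular direction n = (4, 3, 5) × (4, -2, 2) = (16, 12, -20).
With w = (0, -6, -6) − (1, -6, 6) = (-1, 0, -12), w · n = 224.
Distance = |w · n| / |n| = |224| / √800 ≈ 7.92.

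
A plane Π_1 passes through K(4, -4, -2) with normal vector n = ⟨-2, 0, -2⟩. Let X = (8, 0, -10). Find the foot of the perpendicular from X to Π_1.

(10, 0, -8)

Π_1: n·r = n·K gives -2x - 2z = -4.
Foot = X − λn with λ = (n·X − d)/|n|² = (4 − (-4))/8 = 1.
Foot = (8, 0, -10) − 1·(-2, 0, -2) = (10, 0, -8).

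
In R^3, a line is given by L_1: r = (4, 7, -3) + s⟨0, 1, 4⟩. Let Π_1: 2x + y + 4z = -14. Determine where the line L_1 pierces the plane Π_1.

Substitute r = (4, 7, -3) + t(0, 1, 4) into the plane: 3 + 17t = -14, so t = -1.
Intersection: (4, 7, -3) + (-1)·(0, 1, 4) = (4, 6, -7).

(4, 6, -7)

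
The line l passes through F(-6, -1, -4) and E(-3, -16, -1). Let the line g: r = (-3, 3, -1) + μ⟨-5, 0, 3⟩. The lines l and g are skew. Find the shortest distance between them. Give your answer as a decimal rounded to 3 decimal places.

A direction vector for l is E − F = (3, -15, 3).
Common perpendicular direction n = (3, -15, 3) × (-5, 0, 3) = (-45, -24, -75).
With w = (-3, 3, -1) − (-6, -1, -4) = (3, 4, 3), w · n = -456.
Distance = |w · n| / |n| = |-456| / √8226 ≈ 5.028.

5.028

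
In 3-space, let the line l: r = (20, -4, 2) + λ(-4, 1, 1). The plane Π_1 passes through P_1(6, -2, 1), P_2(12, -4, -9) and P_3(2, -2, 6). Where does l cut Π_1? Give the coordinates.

(4, 0, 6)

P_1P_2 = (6, -2, -10), P_1P_3 = (-4, 0, 5); a normal to Π_1 is P_1P_2 × P_1P_3 = (-10, 10, -8).
Using P_1: Π_1 has equation -10x + 10y - 8z = -88.
Substitute r = (20, -4, 2) + t(-4, 1, 1) into the plane: -256 + 42t = -88, so t = 4.
Intersection: (20, -4, 2) + 4·(-4, 1, 1) = (4, 0, 6).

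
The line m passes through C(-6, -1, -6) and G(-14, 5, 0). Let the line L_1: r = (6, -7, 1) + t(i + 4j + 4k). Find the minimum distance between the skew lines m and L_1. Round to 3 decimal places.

A direction vector for m is G − C = (-8, 6, 6).
Common perpendicular direction n = (-8, 6, 6) × (1, 4, 4) = (0, 38, -38).
With w = (6, -7, 1) − (-6, -1, -6) = (12, -6, 7), w · n = -494.
Distance = |w · n| / |n| = |-494| / √2888 ≈ 9.192.

9.192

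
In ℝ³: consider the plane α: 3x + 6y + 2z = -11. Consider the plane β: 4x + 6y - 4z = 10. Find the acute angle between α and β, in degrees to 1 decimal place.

cos θ = |n₁·n₂| / (|n₁||n₂|) = |40| / (√49 · √68).
θ = arccos(0.69296) ≈ 46.1°.

46.1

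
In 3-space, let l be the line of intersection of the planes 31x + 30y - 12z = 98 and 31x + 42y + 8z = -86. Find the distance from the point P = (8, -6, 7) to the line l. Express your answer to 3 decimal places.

Direction of l: (31, 30, -12) × (31, 42, 8) = (744, -620, 372).
A point on l: solving the two plane equations with x = 8 gives (8, -7, -5).
Taking (8, -7, -5) on l with direction v = (744, -620, 372): w = P − (8, -7, -5) = (0, 1, 12), and w × v = (7812, 8928, -744).
Distance = |w × v| / |v| = √141290064 / √1076320 ≈ 11.457.

11.457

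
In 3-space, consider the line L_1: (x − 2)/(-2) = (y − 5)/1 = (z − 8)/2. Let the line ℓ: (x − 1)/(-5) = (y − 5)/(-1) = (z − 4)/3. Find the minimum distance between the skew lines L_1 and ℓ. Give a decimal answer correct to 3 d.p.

3.479

L_1 has direction (-2, 1, 2) through (2, 5, 8).
ℓ has direction (-5, -1, 3) through (1, 5, 4).
Common perpendicular direction n = (-2, 1, 2) × (-5, -1, 3) = (5, -4, 7).
With w = (1, 5, 4) − (2, 5, 8) = (-1, 0, -4), w · n = -33.
Distance = |w · n| / |n| = |-33| / √90 ≈ 3.479.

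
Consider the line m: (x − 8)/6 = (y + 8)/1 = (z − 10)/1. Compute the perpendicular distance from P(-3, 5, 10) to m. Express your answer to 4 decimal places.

m has direction (6, 1, 1) through (8, -8, 10).
Taking (8, -8, 10) on m with direction v = (6, 1, 1): w = P − (8, -8, 10) = (-11, 13, 0), and w × v = (13, 11, -89).
Distance = |w × v| / |v| = √8211 / √38 ≈ 14.6996.

14.6996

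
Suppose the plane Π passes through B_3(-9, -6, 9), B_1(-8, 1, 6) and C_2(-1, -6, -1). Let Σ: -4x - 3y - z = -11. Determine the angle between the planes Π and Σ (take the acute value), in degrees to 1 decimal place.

35.2

B_3B_1 = (1, 7, -3), B_3C_2 = (8, 0, -10); a normal to Π is B_3B_1 × B_3C_2 = (-70, -14, -56).
Using B_3: Π has equation -70x - 14y - 56z = 210.
cos θ = |n₁·n₂| / (|n₁||n₂|) = |378| / (√8232 · √26).
θ = arccos(0.81706) ≈ 35.2°.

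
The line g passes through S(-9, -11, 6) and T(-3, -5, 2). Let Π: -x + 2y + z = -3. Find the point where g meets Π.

A direction vector for g is T − S = (6, 6, -4).
Substitute r = (-9, -11, 6) + t(6, 6, -4) into the plane: -7 + 2t = -3, so t = 2.
Intersection: (-9, -11, 6) + 2·(6, 6, -4) = (3, 1, -2).

(3, 1, -2)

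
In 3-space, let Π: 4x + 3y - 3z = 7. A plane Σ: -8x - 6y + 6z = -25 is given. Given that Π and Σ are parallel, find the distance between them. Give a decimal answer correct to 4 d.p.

Rescale Σ by 1/(-2): 4x + 3y - 3z = 25/2. Then distance = |7 − (25/2)| / √34 ≈ 0.9432.

0.9432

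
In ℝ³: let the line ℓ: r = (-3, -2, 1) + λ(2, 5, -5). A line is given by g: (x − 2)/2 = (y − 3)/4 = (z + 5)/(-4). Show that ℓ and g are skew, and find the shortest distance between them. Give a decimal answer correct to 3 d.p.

0.707

g has direction (2, 4, -4) through (2, 3, -5).
Common perpendicular direction n = (2, 5, -5) × (2, 4, -4) = (0, -2, -2).
With w = (2, 3, -5) − (-3, -2, 1) = (5, 5, -6), w · n = 2.
Since n ≠ 0 the lines are not parallel, and w · n = 2 ≠ 0 so they do not intersect; hence they are skew.
Distance = |w · n| / |n| = |2| / √8 ≈ 0.707.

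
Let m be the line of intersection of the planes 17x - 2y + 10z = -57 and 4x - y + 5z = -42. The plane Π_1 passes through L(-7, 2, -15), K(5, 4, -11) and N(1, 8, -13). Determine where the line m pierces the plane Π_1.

(3, -1, -11)

Direction of m: (17, -2, 10) × (4, -1, 5) = (0, -45, -9).
A point on m: solving the two plane equations with y = 14 gives (3, 14, -8).
LK = (12, 2, 4), LN = (8, 6, 2); a normal to Π_1 is LK × LN = (-20, 8, 56).
Using L: Π_1 has equation -20x + 8y + 56z = -684.
Substitute r = (3, 14, -8) + t(0, -45, -9) into the plane: -396 + (-864)t = -684, so t = 1/3.
Intersection: (3, 14, -8) + (1/3)·(0, -45, -9) = (3, -1, -11).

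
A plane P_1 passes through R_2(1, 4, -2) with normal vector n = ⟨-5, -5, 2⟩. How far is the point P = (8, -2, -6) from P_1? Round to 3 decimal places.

P_1: n·r = n·R_2 gives -5x - 5y + 2z = -29.
n·P − d = (-5)·(8) + (-5)·(-2) + (2)·(-6) − (-29) = -13; |n| = √54.
Distance = |-13| / √54 = 13/√54 ≈ 1.769.

1.769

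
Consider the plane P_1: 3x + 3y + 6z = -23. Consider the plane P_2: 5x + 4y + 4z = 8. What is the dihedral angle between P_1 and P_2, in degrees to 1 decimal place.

23.2

cos θ = |n₁·n₂| / (|n₁||n₂|) = |51| / (√54 · √57).
θ = arccos(0.91925) ≈ 23.2°.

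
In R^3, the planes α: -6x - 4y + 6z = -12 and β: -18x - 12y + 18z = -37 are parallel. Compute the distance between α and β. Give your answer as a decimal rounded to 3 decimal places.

Rescale β by 1/3: -6x - 4y + 6z = -37/3. Then distance = |-12 − (-37/3)| / √88 ≈ 0.036.

0.036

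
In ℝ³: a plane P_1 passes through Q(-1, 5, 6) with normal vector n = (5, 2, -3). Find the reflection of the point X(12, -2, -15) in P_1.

P_1: n·r = n·Q gives 5x + 2y - 3z = -13.
λ = (n·X − d)/|n|² = (101 − (-13))/38 = 3.
Reflection = X − 2λn = (12, -2, -15) − 6·(5, 2, -3) = (-18, -14, 3).

(-18, -14, 3)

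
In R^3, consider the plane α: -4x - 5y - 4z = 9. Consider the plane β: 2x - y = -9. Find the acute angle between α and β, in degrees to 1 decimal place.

cos θ = |n₁·n₂| / (|n₁||n₂|) = |-3| / (√57 · √5).
θ = arccos(0.17770) ≈ 79.8°.

79.8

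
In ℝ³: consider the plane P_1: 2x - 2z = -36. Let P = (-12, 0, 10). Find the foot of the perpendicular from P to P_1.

Foot = P − λn with λ = (n·P − d)/|n|² = (-44 − (-36))/8 = -1.
Foot = (-12, 0, 10) − (-1)·(2, 0, -2) = (-10, 0, 8).

(-10, 0, 8)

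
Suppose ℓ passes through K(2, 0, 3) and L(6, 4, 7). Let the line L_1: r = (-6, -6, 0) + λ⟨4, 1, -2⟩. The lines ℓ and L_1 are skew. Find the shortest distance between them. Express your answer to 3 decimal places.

0.408

A direction vector for ℓ is L − K = (4, 4, 4).
Common perpendicular direction n = (4, 4, 4) × (4, 1, -2) = (-12, 24, -12).
With w = (-6, -6, 0) − (2, 0, 3) = (-8, -6, -3), w · n = -12.
Distance = |w · n| / |n| = |-12| / √864 ≈ 0.408.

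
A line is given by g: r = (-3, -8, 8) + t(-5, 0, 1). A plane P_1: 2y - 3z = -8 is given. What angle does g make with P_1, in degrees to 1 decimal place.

sin θ = |n·v| / (|n||v|) = |-3| / (√13 · √26) = 0.16318.
θ ≈ 9.4°.

9.4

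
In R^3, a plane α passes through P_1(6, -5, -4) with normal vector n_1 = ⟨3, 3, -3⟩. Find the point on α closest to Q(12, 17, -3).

α: n_1·r = n_1·P_1 gives 3x + 3y - 3z = 15.
Foot = Q − λn with λ = (n·Q − d)/|n|² = (96 − 15)/27 = 3.
Foot = (12, 17, -3) − 3·(3, 3, -3) = (3, 8, 6).

(3, 8, 6)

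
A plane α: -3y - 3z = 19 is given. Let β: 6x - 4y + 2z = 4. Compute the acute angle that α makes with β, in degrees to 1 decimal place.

cos θ = |n₁·n₂| / (|n₁||n₂|) = |6| / (√18 · √56).
θ = arccos(0.18898) ≈ 79.1°.

79.1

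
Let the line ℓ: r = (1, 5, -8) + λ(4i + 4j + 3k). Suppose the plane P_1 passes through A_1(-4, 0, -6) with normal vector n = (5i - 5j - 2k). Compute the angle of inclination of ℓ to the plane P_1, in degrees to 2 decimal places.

P_1: n·r = n·A_1 gives 5x - 5y - 2z = -8.
sin θ = |n·v| / (|n||v|) = |-6| / (√54 · √41) = 0.12752.
θ ≈ 7.33°.

7.33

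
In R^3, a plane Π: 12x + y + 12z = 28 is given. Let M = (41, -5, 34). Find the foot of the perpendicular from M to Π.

Foot = M − λn with λ = (n·M − d)/|n|² = (895 − 28)/289 = 3.
Foot = (41, -5, 34) − 3·(12, 1, 12) = (5, -8, -2).

(5, -8, -2)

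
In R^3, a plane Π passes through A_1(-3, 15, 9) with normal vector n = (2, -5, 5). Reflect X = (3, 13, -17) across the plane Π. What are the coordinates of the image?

(11, -7, 3)

Π: n·r = n·A_1 gives 2x - 5y + 5z = -36.
λ = (n·X − d)/|n|² = (-144 − (-36))/54 = -2.
Reflection = X − 2λn = (3, 13, -17) − (-4)·(2, -5, 5) = (11, -7, 3).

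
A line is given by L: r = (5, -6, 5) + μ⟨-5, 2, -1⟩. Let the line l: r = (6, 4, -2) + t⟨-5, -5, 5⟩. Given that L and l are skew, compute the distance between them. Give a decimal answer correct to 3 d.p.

1.294

Common perpendicular direction n = (-5, 2, -1) × (-5, -5, 5) = (5, 30, 35).
With w = (6, 4, -2) − (5, -6, 5) = (1, 10, -7), w · n = 60.
Distance = |w · n| / |n| = |60| / √2150 ≈ 1.294.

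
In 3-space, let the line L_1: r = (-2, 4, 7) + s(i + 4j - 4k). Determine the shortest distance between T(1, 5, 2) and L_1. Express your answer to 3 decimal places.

3.593

Taking (-2, 4, 7) on L_1 with direction v = (1, 4, -4): w = T − (-2, 4, 7) = (3, 1, -5), and w × v = (16, 7, 11).
Distance = |w × v| / |v| = √426 / √33 ≈ 3.593.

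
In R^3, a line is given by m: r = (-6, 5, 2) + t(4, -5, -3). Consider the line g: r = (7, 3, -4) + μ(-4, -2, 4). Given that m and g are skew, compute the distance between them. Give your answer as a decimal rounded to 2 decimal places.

Common perpendicular direction n = (4, -5, -3) × (-4, -2, 4) = (-26, -4, -28).
With w = (7, 3, -4) − (-6, 5, 2) = (13, -2, -6), w · n = -162.
Distance = |w · n| / |n| = |-162| / √1476 ≈ 4.22.

4.22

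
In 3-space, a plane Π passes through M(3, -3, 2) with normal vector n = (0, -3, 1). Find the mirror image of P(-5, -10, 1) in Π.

(-5, 2, -3)

Π: n·r = n·M gives -3y + z = 11.
λ = (n·P − d)/|n|² = (31 − 11)/10 = 2.
Reflection = P − 2λn = (-5, -10, 1) − 4·(0, -3, 1) = (-5, 2, -3).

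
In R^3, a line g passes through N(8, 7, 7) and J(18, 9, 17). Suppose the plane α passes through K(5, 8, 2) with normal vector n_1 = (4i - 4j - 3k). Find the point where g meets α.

A direction vector for g is J − N = (10, 2, 10).
α: n_1·r = n_1·K gives 4x - 4y - 3z = -18.
Substitute r = (8, 7, 7) + t(10, 2, 10) into the plane: -17 + 2t = -18, so t = -1/2.
Intersection: (8, 7, 7) + (-1/2)·(10, 2, 10) = (3, 6, 2).

(3, 6, 2)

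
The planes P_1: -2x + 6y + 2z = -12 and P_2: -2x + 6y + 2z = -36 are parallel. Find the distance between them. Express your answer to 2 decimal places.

Same normal n = (-2, 6, 2) with |n| = √44; distance = |-12 − (-36)| / |n| = 24/√44 ≈ 3.62.

3.62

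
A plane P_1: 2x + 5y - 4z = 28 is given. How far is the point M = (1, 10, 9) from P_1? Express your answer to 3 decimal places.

1.789

n·M − d = (2)·(1) + (5)·(10) + (-4)·(9) − 28 = -12; |n| = √45.
Distance = |-12| / √45 = 12/√45 ≈ 1.789.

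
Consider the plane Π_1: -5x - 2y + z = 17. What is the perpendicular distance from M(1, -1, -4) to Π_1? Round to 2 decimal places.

4.38

n·M − d = (-5)·(1) + (-2)·(-1) + (1)·(-4) − 17 = -24; |n| = √30.
Distance = |-24| / √30 = 24/√30 ≈ 4.38.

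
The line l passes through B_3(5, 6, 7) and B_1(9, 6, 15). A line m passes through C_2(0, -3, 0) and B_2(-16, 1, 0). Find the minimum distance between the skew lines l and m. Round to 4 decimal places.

A direction vector for l is B_1 − B_3 = (4, 0, 8).
A direction vector for m is B_2 − C_2 = (-16, 4, 0).
Common perpendicular direction n = (4, 0, 8) × (-16, 4, 0) = (-32, -128, 16).
With w = (0, -3, 0) − (5, 6, 7) = (-5, -9, -7), w · n = 1200.
Distance = |w · n| / |n| = |1200| / √17664 ≈ 9.0289.

9.0289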